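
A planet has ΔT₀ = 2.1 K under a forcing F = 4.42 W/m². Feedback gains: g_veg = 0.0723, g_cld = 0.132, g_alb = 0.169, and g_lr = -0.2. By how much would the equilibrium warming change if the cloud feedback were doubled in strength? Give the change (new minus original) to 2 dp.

0.48 K

Original: g = 0.1733, ΔT = 2.1/(1−0.1733) = 2.5402 K.
With doubled cloud: g' = 0.3053, ΔT' = 2.1/(1−0.3053) = 3.0229 K.
Change = 3.0229 − 2.5402 = 0.48 K.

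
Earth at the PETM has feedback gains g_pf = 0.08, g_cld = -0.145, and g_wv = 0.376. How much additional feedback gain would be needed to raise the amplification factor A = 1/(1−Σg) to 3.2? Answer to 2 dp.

Current total gain = 0.311.
Target gain for A = 3.2: g* = 1 − 1/3.2 = 0.6875.
Additional gain needed = 0.6875 − 0.311 = 0.38.

0.38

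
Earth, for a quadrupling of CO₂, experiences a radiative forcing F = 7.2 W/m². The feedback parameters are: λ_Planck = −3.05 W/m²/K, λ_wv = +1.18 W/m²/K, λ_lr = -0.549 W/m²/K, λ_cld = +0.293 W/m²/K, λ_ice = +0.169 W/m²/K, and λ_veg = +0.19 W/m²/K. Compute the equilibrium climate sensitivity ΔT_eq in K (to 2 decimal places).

4.07 K

Net feedback parameter λ = (−3.05) + (+1.18) + (-0.549) + (+0.293) + (+0.169) + (+0.19) = -1.767 W/m²/K.
ΔT = −F/λ = −7.2/(-1.767) = 4.07 K.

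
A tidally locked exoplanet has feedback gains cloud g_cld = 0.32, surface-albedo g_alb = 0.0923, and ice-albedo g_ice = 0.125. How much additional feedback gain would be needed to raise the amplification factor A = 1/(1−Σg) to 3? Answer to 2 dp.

Current total gain = 0.5373.
Target gain for A = 3: g* = 1 − 1/3 = 0.6667.
Additional gain needed = 0.6667 − 0.5373 = 0.13.

0.13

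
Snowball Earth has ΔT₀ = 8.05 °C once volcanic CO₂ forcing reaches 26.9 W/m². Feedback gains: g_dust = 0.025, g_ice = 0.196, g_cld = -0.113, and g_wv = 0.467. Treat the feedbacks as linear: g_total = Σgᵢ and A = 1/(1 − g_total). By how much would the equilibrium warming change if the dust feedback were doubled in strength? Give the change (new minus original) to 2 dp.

1.18 °C

Original: g = 0.575, ΔT = 8.05/(1−0.575) = 18.9412 °C.
With doubled dust: g' = 0.6, ΔT' = 8.05/(1−0.6) = 20.1250 °C.
Change = 20.1250 − 18.9412 = 1.18 °C.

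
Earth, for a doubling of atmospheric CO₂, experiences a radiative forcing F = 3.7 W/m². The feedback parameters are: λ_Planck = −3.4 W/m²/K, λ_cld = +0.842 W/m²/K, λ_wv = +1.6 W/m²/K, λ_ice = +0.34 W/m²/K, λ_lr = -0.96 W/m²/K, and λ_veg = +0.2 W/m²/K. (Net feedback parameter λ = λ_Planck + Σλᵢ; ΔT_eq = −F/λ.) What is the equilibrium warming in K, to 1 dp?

2.7 K

Net feedback parameter λ = (−3.4) + (+0.842) + (+1.6) + (+0.34) + (-0.96) + (+0.2) = -1.378 W/m²/K.
ΔT = −F/λ = −3.7/(-1.378) = 2.7 K.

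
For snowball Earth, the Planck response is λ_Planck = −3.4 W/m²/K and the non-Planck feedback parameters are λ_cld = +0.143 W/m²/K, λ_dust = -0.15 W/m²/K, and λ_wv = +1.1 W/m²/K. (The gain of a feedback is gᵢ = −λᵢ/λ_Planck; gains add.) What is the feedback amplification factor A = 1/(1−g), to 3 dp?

1.474

Convert to gains: g_cld = 0.143/3.4 = 0.04206; g_dust = -0.15/3.4 = -0.04412; g_wv = 1.1/3.4 = 0.3235.
Total gain g = 0.32144.
A = 1/(1 − 0.32144) = 1.474.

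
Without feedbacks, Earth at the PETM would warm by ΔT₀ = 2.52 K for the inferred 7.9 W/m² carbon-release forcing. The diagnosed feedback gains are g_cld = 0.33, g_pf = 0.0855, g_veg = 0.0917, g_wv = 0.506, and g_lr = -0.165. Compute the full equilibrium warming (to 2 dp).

Total gain g = 0.33 + 0.0855 + 0.0917 + 0.506 − 0.165 = 0.8482.
Amplification A = 1/(1 − 0.8482) = 6.588.
ΔT = 2.52 × 6.588 = 16.60 K.

16.60 K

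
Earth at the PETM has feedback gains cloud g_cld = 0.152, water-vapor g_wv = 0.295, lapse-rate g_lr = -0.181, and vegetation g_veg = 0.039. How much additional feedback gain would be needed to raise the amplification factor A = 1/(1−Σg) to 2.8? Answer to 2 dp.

0.34

Current total gain = 0.305.
Target gain for A = 2.8: g* = 1 − 1/2.8 = 0.6429.
Additional gain needed = 0.6429 − 0.305 = 0.34.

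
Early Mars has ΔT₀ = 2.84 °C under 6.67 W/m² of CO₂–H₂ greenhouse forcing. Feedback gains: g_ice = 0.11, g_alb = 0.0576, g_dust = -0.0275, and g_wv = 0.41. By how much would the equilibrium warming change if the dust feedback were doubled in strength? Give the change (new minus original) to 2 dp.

Original: g = 0.5501, ΔT = 2.84/(1−0.5501) = 6.3125 °C.
With doubled dust: g' = 0.5226, ΔT' = 2.84/(1−0.5226) = 5.9489 °C.
Change = 5.9489 − 6.3125 = -0.36 °C.

-0.36 °C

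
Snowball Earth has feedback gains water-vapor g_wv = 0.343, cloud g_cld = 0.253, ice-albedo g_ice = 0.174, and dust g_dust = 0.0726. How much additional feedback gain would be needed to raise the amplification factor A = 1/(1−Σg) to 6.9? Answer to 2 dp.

0.01

Current total gain = 0.8426.
Target gain for A = 6.9: g* = 1 − 1/6.9 = 0.8551.
Additional gain needed = 0.8551 − 0.8426 = 0.01.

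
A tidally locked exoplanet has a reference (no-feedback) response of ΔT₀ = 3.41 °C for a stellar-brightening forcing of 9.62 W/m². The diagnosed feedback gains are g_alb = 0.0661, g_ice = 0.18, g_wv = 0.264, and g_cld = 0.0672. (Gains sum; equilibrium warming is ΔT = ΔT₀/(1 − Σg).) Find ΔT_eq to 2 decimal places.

8.07 °C

Total gain g = 0.0661 + 0.18 + 0.264 + 0.0672 = 0.5773.
Amplification A = 1/(1 − 0.5773) = 2.366.
ΔT = 3.41 × 2.366 = 8.07 °C.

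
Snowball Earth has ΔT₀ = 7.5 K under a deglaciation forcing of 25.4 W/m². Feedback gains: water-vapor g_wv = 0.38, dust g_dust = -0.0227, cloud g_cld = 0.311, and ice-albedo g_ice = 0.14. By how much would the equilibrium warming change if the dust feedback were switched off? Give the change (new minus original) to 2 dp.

Original: g = 0.8083, ΔT = 7.5/(1−0.8083) = 39.1236 K.
Without dust: g' = 0.831, ΔT' = 7.5/(1−0.831) = 44.3787 K.
Change = 44.3787 − 39.1236 = 5.26 K.

5.26 K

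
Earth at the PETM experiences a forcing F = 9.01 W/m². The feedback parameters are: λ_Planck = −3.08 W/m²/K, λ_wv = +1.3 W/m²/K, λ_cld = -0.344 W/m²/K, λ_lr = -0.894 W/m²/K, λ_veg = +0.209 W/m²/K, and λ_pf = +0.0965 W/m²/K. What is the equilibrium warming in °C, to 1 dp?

Net feedback parameter λ = (−3.08) + (+1.3) + (-0.344) + (-0.894) + (+0.209) + (+0.0965) = -2.7125 W/m²/K.
ΔT = −F/λ = −9.01/(-2.7125) = 3.3 °C.

3.3 °C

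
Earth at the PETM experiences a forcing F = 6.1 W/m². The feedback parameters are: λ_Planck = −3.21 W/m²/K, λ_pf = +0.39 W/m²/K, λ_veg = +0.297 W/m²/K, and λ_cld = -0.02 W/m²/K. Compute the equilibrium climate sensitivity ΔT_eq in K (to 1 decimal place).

2.4 K

Net feedback parameter λ = (−3.21) + (+0.39) + (+0.297) + (-0.02) = -2.543 W/m²/K.
ΔT = −F/λ = −6.1/(-2.543) = 2.4 K.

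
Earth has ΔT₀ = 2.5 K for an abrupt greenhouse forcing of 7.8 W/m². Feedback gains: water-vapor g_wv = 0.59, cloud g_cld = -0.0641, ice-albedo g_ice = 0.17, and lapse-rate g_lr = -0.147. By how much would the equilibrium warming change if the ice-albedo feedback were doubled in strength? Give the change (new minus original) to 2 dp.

Original: g = 0.5489, ΔT = 2.5/(1−0.5489) = 5.5420 K.
With doubled ice-albedo: g' = 0.7189, ΔT' = 2.5/(1−0.7189) = 8.8936 K.
Change = 8.8936 − 5.5420 = 3.35 K.

3.35 K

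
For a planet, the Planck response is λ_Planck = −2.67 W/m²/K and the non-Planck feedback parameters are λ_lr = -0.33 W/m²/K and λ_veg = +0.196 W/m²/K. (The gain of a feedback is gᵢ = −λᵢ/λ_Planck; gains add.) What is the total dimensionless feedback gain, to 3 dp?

Convert to gains: g_lr = -0.33/2.67 = -0.1236; g_veg = 0.196/2.67 = 0.07341.
Total gain g = -0.05019.

-0.050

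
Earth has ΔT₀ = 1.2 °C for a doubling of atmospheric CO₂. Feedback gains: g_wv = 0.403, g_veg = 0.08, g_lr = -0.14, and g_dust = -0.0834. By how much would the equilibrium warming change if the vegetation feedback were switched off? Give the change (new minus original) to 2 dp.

Original: g = 0.2596, ΔT = 1.2/(1−0.2596) = 1.6207 °C.
Without vegetation: g' = 0.1796, ΔT' = 1.2/(1−0.1796) = 1.4627 °C.
Change = 1.4627 − 1.6207 = -0.16 °C.

-0.16 °C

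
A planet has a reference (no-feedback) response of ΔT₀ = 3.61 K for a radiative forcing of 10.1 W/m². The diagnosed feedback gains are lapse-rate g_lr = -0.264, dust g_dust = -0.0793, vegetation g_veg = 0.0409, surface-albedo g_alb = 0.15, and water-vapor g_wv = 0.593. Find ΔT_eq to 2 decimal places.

6.45 K

Total gain g = -0.264 − 0.0793 + 0.0409 + 0.15 + 0.593 = 0.4406.
Amplification A = 1/(1 − 0.4406) = 1.788.
ΔT = 3.61 × 1.788 = 6.45 K.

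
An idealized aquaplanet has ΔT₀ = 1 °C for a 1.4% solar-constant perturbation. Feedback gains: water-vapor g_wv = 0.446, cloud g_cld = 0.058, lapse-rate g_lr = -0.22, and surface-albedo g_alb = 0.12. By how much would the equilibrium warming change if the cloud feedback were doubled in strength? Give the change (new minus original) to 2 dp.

0.18 °C

Original: g = 0.404, ΔT = 1/(1−0.404) = 1.6779 °C.
With doubled cloud: g' = 0.462, ΔT' = 1/(1−0.462) = 1.8587 °C.
Change = 1.8587 − 1.6779 = 0.18 °C.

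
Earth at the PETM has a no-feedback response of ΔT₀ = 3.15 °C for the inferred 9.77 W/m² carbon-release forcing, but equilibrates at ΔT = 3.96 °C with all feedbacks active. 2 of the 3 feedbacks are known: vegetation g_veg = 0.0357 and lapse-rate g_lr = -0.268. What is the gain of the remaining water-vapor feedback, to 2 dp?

Amplification A = ΔT/ΔT₀ = 3.96/3.15 = 1.257.
Total gain g = 1 − 1/A = 1 − 1/1.257 = 0.2045.
Known gains sum to 0.0357 − 0.268 = -0.2323.
g_wv = 0.2045 + 0.2323 = 0.44.

0.44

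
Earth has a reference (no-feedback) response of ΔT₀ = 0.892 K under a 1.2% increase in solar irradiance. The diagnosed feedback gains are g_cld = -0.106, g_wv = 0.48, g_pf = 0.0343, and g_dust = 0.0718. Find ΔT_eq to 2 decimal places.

Total gain g = -0.106 + 0.48 + 0.0343 + 0.0718 = 0.4801.
Amplification A = 1/(1 − 0.4801) = 1.923.
ΔT = 0.892 × 1.923 = 1.72 K.

1.72 K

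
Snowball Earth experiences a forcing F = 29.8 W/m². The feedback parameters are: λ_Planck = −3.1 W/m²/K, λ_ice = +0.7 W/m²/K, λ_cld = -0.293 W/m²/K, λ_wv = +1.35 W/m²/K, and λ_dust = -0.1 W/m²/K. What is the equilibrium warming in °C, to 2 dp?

20.65 °C

Net feedback parameter λ = (−3.1) + (+0.7) + (-0.293) + (+1.35) + (-0.1) = -1.443 W/m²/K.
ΔT = −F/λ = −29.8/(-1.443) = 20.65 °C.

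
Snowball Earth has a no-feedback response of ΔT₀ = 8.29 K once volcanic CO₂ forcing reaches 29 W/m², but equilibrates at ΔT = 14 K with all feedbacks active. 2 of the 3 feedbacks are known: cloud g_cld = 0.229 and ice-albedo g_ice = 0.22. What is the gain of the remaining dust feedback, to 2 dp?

Amplification A = ΔT/ΔT₀ = 14/8.29 = 1.689.
Total gain g = 1 − 1/A = 1 − 1/1.689 = 0.4079.
Known gains sum to 0.229 + 0.22 = 0.449.
g_dust = 0.4079 − 0.449 = -0.04.

-0.04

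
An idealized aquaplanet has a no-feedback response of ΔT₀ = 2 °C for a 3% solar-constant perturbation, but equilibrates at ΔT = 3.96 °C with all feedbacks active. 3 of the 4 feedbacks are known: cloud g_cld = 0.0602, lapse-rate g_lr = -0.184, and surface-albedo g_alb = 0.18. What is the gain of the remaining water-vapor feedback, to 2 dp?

0.44

Amplification A = ΔT/ΔT₀ = 3.96/2 = 1.98.
Total gain g = 1 − 1/A = 1 − 1/1.98 = 0.4949.
Known gains sum to 0.0602 − 0.184 + 0.18 = 0.0562.
g_wv = 0.4949 − 0.0562 = 0.44.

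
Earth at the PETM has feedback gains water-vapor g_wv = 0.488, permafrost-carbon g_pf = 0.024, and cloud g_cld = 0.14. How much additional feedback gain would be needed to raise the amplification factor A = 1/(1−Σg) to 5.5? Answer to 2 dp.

Current total gain = 0.652.
Target gain for A = 5.5: g* = 1 − 1/5.5 = 0.8182.
Additional gain needed = 0.8182 − 0.652 = 0.17.

0.17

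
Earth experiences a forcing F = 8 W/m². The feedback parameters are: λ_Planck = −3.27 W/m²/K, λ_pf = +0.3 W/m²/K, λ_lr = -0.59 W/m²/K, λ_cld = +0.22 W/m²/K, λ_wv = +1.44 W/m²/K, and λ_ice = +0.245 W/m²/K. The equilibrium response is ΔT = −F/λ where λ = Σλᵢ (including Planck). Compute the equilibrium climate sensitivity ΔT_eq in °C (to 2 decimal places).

Net feedback parameter λ = (−3.27) + (+0.3) + (-0.59) + (+0.22) + (+1.44) + (+0.245) = -1.655 W/m²/K.
ΔT = −F/λ = −8/(-1.655) = 4.83 °C.

4.83 °C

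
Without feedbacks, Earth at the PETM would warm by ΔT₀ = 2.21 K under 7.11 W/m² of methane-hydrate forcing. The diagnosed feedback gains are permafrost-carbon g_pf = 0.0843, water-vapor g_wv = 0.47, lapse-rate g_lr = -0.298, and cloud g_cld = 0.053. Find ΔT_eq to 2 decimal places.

3.20 K

Total gain g = 0.0843 + 0.47 − 0.298 + 0.053 = 0.3093.
Amplification A = 1/(1 − 0.3093) = 1.448.
ΔT = 2.21 × 1.448 = 3.20 K.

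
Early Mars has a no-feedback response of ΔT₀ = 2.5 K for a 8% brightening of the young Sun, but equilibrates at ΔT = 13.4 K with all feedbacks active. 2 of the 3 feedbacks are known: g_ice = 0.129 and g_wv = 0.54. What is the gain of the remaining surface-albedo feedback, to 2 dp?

0.14

Amplification A = ΔT/ΔT₀ = 13.4/2.5 = 5.36.
Total gain g = 1 − 1/A = 1 − 1/5.36 = 0.8134.
Known gains sum to 0.129 + 0.54 = 0.669.
g_alb = 0.8134 − 0.669 = 0.14.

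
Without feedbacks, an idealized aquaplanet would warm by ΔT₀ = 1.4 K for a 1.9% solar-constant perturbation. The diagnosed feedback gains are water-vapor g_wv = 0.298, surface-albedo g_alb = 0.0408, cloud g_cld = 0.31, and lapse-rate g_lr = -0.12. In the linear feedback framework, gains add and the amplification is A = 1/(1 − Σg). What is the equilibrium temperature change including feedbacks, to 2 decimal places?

Total gain g = 0.298 + 0.0408 + 0.31 − 0.12 = 0.5288.
Amplification A = 1/(1 − 0.5288) = 2.122.
ΔT = 1.4 × 2.122 = 2.97 K.

2.97 K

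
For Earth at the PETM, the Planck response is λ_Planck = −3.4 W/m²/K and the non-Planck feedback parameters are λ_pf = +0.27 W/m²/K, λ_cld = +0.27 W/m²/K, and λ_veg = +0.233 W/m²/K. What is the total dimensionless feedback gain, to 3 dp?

Convert to gains: g_pf = 0.27/3.4 = 0.07941; g_cld = 0.27/3.4 = 0.07941; g_veg = 0.233/3.4 = 0.06853.
Total gain g = 0.22735.

0.227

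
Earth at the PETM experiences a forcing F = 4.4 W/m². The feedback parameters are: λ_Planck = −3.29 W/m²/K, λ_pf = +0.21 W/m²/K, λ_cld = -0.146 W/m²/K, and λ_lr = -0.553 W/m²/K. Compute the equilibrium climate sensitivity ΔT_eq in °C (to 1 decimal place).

Net feedback parameter λ = (−3.29) + (+0.21) + (-0.146) + (-0.553) = -3.779 W/m²/K.
ΔT = −F/λ = −4.4/(-3.779) = 1.2 °C.

1.2 °C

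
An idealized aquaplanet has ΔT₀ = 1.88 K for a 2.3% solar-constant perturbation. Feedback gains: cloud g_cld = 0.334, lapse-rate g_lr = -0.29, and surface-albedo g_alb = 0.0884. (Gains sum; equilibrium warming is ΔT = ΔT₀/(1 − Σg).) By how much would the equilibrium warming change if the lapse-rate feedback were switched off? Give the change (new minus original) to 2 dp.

1.09 K

Original: g = 0.1324, ΔT = 1.88/(1−0.1324) = 2.1669 K.
Without lapse-rate: g' = 0.4224, ΔT' = 1.88/(1−0.4224) = 3.2548 K.
Change = 3.2548 − 2.1669 = 1.09 K.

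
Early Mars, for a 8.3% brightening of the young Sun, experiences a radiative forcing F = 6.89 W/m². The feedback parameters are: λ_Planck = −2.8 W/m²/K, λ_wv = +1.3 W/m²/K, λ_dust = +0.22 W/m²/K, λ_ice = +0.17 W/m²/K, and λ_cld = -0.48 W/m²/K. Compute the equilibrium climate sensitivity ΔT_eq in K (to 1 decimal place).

Net feedback parameter λ = (−2.8) + (+1.3) + (+0.22) + (+0.17) + (-0.48) = -1.59 W/m²/K.
ΔT = −F/λ = −6.89/(-1.59) = 4.3 K.

4.3 K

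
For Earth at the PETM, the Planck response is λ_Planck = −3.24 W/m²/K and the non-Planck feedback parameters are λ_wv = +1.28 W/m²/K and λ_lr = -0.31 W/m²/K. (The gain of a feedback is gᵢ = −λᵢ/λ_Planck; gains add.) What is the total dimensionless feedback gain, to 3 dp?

Convert to gains: g_wv = 1.28/3.24 = 0.3951; g_lr = -0.31/3.24 = -0.09568.
Total gain g = 0.29942.

0.299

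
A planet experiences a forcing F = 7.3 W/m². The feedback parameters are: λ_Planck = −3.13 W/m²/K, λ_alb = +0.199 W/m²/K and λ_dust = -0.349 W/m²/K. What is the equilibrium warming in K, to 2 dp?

2.23 K

Net feedback parameter λ = (−3.13) + (+0.199) + (-0.349) = -3.28 W/m²/K.
ΔT = −F/λ = −7.3/(-3.28) = 2.23 K.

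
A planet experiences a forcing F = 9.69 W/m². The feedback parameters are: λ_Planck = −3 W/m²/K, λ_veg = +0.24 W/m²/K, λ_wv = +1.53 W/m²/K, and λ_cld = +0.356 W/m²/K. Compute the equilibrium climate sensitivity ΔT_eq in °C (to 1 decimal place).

11.1 °C

Net feedback parameter λ = (−3) + (+0.24) + (+1.53) + (+0.356) = -0.874 W/m²/K.
ΔT = −F/λ = −9.69/(-0.874) = 11.1 °C.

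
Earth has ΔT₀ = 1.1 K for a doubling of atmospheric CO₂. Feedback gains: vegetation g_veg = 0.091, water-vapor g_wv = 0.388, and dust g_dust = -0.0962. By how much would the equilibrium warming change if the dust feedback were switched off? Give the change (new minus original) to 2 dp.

Original: g = 0.3828, ΔT = 1.1/(1−0.3828) = 1.7822 K.
Without dust: g' = 0.479, ΔT' = 1.1/(1−0.479) = 2.1113 K.
Change = 2.1113 − 1.7822 = 0.33 K.

0.33 K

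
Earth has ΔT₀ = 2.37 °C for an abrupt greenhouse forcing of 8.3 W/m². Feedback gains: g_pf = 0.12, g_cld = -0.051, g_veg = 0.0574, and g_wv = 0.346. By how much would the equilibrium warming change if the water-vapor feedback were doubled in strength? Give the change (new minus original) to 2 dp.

8.56 °C

Original: g = 0.4724, ΔT = 2.37/(1−0.4724) = 4.4920 °C.
With doubled water-vapor: g' = 0.8184, ΔT' = 2.37/(1−0.8184) = 13.0507 °C.
Change = 13.0507 − 4.4920 = 8.56 °C.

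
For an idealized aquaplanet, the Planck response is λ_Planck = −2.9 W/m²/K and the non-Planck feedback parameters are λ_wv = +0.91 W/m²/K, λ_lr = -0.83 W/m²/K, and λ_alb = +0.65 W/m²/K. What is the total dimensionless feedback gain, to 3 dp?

0.252

Convert to gains: g_wv = 0.91/2.9 = 0.3138; g_lr = -0.83/2.9 = -0.2862; g_alb = 0.65/2.9 = 0.2241.
Total gain g = 0.2517.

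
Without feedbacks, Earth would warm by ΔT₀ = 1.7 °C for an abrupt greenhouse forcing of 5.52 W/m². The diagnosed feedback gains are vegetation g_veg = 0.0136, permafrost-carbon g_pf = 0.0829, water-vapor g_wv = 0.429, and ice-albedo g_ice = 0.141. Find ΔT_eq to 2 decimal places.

5.10 °C

Total gain g = 0.0136 + 0.0829 + 0.429 + 0.141 = 0.6665.
Amplification A = 1/(1 − 0.6665) = 2.999.
ΔT = 1.7 × 2.999 = 5.10 °C.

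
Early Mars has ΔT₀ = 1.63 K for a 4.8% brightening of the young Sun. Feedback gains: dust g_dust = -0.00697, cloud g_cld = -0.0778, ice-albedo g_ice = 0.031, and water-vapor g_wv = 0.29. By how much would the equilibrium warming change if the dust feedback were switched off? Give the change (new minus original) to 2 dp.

Original: g = 0.23623, ΔT = 1.63/(1−0.23623) = 2.1342 K.
Without dust: g' = 0.2432, ΔT' = 1.63/(1−0.2432) = 2.1538 K.
Change = 2.1538 − 2.1342 = 0.02 K.

0.02 K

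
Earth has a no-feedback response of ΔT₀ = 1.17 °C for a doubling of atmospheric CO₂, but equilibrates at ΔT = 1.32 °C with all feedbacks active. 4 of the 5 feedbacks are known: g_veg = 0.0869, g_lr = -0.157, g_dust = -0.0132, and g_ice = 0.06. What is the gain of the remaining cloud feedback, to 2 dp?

0.14

Amplification A = ΔT/ΔT₀ = 1.32/1.17 = 1.128.
Total gain g = 1 − 1/A = 1 − 1/1.128 = 0.1135.
Known gains sum to 0.0869 − 0.157 − 0.0132 + 0.06 = -0.0233.
g_cld = 0.1135 + 0.0233 = 0.14.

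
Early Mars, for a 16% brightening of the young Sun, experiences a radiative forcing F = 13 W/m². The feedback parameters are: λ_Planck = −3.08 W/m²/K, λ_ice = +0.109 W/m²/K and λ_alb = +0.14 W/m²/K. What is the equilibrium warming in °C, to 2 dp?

4.59 °C

Net feedback parameter λ = (−3.08) + (+0.109) + (+0.14) = -2.831 W/m²/K.
ΔT = −F/λ = −13/(-2.831) = 4.59 °C.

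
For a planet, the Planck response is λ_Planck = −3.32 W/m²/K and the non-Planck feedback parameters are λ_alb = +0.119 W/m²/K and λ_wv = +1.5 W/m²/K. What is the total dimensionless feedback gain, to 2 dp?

0.49

Convert to gains: g_alb = 0.119/3.32 = 0.03584; g_wv = 1.5/3.32 = 0.4518.
Total gain g = 0.48764.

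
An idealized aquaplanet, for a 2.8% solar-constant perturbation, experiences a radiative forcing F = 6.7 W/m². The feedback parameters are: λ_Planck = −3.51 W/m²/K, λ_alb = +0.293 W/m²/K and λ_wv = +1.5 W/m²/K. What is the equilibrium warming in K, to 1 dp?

Net feedback parameter λ = (−3.51) + (+0.293) + (+1.5) = -1.717 W/m²/K.
ΔT = −F/λ = −6.7/(-1.717) = 3.9 K.

3.9 K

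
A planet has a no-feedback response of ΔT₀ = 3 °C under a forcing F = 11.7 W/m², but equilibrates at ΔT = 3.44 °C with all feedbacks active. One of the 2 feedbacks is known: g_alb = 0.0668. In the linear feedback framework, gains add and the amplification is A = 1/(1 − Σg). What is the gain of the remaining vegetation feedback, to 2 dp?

Amplification A = ΔT/ΔT₀ = 3.44/3 = 1.147.
Total gain g = 1 − 1/A = 1 − 1/1.147 = 0.1282.
The known gain is 0.0668.
g_veg = 0.1282 − 0.0668 = 0.06.

0.06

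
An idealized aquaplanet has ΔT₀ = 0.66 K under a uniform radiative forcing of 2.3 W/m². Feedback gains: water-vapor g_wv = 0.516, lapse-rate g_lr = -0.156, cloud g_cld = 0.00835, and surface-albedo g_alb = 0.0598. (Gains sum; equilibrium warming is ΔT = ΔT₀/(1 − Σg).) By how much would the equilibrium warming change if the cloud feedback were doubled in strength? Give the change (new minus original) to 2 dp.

0.02 K

Original: g = 0.42815, ΔT = 0.66/(1−0.42815) = 1.1541 K.
With doubled cloud: g' = 0.4365, ΔT' = 0.66/(1−0.4365) = 1.1713 K.
Change = 1.1713 − 1.1541 = 0.02 K.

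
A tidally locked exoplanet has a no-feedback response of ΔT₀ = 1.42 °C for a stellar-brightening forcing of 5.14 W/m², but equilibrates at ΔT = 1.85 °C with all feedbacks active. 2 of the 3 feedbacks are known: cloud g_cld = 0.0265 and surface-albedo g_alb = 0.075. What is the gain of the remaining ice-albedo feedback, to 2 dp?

0.13

Amplification A = ΔT/ΔT₀ = 1.85/1.42 = 1.303.
Total gain g = 1 − 1/A = 1 − 1/1.303 = 0.2325.
Known gains sum to 0.0265 + 0.075 = 0.1015.
g_ice = 0.2325 − 0.1015 = 0.13.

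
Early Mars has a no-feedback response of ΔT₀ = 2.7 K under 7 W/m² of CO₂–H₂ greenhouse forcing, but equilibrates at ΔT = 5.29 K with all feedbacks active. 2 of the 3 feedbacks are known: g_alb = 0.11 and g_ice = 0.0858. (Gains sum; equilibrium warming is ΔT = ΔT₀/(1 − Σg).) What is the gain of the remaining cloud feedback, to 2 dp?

0.29

Amplification A = ΔT/ΔT₀ = 5.29/2.7 = 1.959.
Total gain g = 1 − 1/A = 1 − 1/1.959 = 0.4895.
Known gains sum to 0.11 + 0.0858 = 0.1958.
g_cld = 0.4895 − 0.1958 = 0.29.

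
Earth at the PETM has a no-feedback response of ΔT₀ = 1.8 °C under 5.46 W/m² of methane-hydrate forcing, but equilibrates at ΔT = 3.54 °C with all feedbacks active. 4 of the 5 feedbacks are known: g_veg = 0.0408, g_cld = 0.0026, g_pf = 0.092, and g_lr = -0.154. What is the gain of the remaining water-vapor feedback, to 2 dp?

Amplification A = ΔT/ΔT₀ = 3.54/1.8 = 1.967.
Total gain g = 1 − 1/A = 1 − 1/1.967 = 0.4916.
Known gains sum to 0.0408 + 0.0026 + 0.092 − 0.154 = -0.0186.
g_wv = 0.4916 + 0.0186 = 0.51.

0.51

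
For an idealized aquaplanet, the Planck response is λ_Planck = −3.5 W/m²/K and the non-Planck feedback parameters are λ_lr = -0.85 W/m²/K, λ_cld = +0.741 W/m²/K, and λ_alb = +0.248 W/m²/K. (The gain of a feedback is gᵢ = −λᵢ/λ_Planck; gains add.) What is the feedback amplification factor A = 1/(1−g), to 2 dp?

Convert to gains: g_lr = -0.85/3.5 = -0.2429; g_cld = 0.741/3.5 = 0.2117; g_alb = 0.248/3.5 = 0.07086.
Total gain g = 0.03966.
A = 1/(1 − 0.03966) = 1.04.

1.04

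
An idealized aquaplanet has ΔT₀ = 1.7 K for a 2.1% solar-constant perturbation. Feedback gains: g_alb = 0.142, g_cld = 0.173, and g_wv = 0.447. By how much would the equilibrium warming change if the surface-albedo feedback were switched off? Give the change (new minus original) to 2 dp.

-2.67 K

Original: g = 0.762, ΔT = 1.7/(1−0.762) = 7.1429 K.
Without surface-albedo: g' = 0.62, ΔT' = 1.7/(1−0.62) = 4.4737 K.
Change = 4.4737 − 7.1429 = -2.67 K.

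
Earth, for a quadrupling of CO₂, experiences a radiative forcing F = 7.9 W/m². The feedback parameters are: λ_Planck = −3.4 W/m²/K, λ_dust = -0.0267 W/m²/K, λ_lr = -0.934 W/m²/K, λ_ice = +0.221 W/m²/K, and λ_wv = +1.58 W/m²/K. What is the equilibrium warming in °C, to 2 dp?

Net feedback parameter λ = (−3.4) + (-0.0267) + (-0.934) + (+0.221) + (+1.58) = -2.5597 W/m²/K.
ΔT = −F/λ = −7.9/(-2.5597) = 3.09 °C.

3.09 °C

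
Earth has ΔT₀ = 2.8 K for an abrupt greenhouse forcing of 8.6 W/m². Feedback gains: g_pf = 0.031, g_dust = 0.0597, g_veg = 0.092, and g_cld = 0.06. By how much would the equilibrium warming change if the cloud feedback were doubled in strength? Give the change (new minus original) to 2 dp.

0.32 K

Original: g = 0.2427, ΔT = 2.8/(1−0.2427) = 3.6973 K.
With doubled cloud: g' = 0.3027, ΔT' = 2.8/(1−0.3027) = 4.0155 K.
Change = 4.0155 − 3.6973 = 0.32 K.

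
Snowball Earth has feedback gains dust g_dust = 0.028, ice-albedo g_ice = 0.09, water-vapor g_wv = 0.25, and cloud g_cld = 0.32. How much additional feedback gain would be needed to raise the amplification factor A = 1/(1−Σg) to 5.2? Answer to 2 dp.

Current total gain = 0.688.
Target gain for A = 5.2: g* = 1 − 1/5.2 = 0.8077.
Additional gain needed = 0.8077 − 0.688 = 0.12.

0.12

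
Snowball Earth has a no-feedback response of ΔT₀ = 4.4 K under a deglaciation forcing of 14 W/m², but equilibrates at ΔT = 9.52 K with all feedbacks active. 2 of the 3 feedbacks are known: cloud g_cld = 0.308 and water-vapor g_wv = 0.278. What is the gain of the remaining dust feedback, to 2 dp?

-0.05

Amplification A = ΔT/ΔT₀ = 9.52/4.4 = 2.164.
Total gain g = 1 − 1/A = 1 − 1/2.164 = 0.5379.
Known gains sum to 0.308 + 0.278 = 0.586.
g_dust = 0.5379 − 0.586 = -0.05.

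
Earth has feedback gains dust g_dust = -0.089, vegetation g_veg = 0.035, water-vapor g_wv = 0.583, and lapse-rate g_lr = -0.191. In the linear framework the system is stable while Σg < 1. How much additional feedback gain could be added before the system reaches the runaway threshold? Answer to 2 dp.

0.66

Current total gain = -0.089 + 0.035 + 0.583 − 0.191 = 0.338.
Margin to runaway = 1 − 0.338 = 0.66.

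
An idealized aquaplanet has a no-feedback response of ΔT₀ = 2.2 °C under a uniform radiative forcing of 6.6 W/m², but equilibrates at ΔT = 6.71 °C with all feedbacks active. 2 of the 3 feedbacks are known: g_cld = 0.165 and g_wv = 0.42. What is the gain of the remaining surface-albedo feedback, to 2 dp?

0.09

Amplification A = ΔT/ΔT₀ = 6.71/2.2 = 3.05.
Total gain g = 1 − 1/A = 1 − 1/3.05 = 0.6721.
Known gains sum to 0.165 + 0.42 = 0.585.
g_alb = 0.6721 − 0.585 = 0.09.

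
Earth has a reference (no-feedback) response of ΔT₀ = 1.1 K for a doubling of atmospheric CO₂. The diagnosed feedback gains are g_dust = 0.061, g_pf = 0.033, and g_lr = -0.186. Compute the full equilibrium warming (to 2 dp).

Total gain g = 0.061 + 0.033 − 0.186 = -0.092.
Amplification A = 1/(1 + 0.092) = 0.9158.
ΔT = 1.1 × 0.9158 = 1.01 K.

1.01 K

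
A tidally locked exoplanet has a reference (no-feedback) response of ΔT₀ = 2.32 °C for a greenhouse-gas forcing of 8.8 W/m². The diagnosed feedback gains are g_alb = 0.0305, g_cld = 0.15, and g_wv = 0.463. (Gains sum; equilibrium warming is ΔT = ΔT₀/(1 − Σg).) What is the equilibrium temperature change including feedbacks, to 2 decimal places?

6.51 °C

Total gain g = 0.0305 + 0.15 + 0.463 = 0.6435.
Amplification A = 1/(1 − 0.6435) = 2.805.
ΔT = 2.32 × 2.805 = 6.51 °C.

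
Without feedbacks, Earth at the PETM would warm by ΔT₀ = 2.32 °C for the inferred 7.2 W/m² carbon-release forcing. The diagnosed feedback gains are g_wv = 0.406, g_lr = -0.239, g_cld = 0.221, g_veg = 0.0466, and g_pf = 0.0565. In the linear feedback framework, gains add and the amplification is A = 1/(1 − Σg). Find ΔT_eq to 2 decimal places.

4.56 °C

Total gain g = 0.406 − 0.239 + 0.221 + 0.0466 + 0.0565 = 0.4911.
Amplification A = 1/(1 − 0.4911) = 1.965.
ΔT = 2.32 × 1.965 = 4.56 °C.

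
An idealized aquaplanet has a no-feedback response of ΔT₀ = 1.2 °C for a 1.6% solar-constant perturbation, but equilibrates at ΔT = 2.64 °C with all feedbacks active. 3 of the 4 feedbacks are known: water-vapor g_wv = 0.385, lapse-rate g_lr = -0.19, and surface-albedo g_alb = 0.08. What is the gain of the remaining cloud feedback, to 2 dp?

Amplification A = ΔT/ΔT₀ = 2.64/1.2 = 2.2.
Total gain g = 1 − 1/A = 1 − 1/2.2 = 0.5455.
Known gains sum to 0.385 − 0.19 + 0.08 = 0.275.
g_cld = 0.5455 − 0.275 = 0.27.

0.27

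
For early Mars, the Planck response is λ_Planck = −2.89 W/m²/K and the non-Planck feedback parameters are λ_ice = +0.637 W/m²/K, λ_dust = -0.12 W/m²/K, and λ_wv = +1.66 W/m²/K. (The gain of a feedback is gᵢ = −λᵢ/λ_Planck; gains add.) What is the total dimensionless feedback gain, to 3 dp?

0.753

Convert to gains: g_ice = 0.637/2.89 = 0.2204; g_dust = -0.12/2.89 = -0.04152; g_wv = 1.66/2.89 = 0.5744.
Total gain g = 0.75328.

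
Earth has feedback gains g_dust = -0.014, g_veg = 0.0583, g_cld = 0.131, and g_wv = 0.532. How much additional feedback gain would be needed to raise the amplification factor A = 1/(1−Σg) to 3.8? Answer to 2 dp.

Current total gain = 0.7073.
Target gain for A = 3.8: g* = 1 − 1/3.8 = 0.7368.
Additional gain needed = 0.7368 − 0.7073 = 0.03.

0.03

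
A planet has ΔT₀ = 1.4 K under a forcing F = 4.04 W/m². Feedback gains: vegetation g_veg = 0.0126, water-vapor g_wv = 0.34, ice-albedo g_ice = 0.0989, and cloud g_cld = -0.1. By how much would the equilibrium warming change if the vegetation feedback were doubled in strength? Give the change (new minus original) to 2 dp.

Original: g = 0.3515, ΔT = 1.4/(1−0.3515) = 2.1588 K.
With doubled vegetation: g' = 0.3641, ΔT' = 1.4/(1−0.3641) = 2.2016 K.
Change = 2.2016 − 2.1588 = 0.04 K.

0.04 K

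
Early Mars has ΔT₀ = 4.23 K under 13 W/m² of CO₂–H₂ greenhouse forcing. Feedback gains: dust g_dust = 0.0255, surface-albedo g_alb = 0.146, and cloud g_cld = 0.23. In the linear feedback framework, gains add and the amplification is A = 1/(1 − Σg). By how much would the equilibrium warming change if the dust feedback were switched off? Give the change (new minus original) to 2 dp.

Original: g = 0.4015, ΔT = 4.23/(1−0.4015) = 7.0677 K.
Without dust: g' = 0.376, ΔT' = 4.23/(1−0.376) = 6.7788 K.
Change = 6.7788 − 7.0677 = -0.29 K.

-0.29 K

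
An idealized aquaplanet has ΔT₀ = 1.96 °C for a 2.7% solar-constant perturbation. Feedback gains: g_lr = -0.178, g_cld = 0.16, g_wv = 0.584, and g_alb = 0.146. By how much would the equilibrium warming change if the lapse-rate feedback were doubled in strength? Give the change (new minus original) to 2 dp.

Original: g = 0.712, ΔT = 1.96/(1−0.712) = 6.8056 °C.
With doubled lapse-rate: g' = 0.534, ΔT' = 1.96/(1−0.534) = 4.2060 °C.
Change = 4.2060 − 6.8056 = -2.60 °C.

-2.60 °C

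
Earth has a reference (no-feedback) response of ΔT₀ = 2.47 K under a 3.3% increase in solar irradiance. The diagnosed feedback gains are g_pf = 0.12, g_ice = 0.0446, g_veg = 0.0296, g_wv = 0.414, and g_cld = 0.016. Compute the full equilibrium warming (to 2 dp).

Total gain g = 0.12 + 0.0446 + 0.0296 + 0.414 + 0.016 = 0.6242.
Amplification A = 1/(1 − 0.6242) = 2.661.
ΔT = 2.47 × 2.661 = 6.57 K.

6.57 K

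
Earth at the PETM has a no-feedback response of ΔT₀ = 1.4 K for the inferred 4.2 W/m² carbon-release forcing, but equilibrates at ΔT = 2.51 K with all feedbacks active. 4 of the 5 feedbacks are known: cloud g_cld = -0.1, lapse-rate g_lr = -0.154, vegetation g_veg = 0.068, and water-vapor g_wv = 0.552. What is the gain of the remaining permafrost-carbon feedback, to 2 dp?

Amplification A = ΔT/ΔT₀ = 2.51/1.4 = 1.793.
Total gain g = 1 − 1/A = 1 − 1/1.793 = 0.4423.
Known gains sum to -0.1 − 0.154 + 0.068 + 0.552 = 0.366.
g_pf = 0.4423 − 0.366 = 0.08.

0.08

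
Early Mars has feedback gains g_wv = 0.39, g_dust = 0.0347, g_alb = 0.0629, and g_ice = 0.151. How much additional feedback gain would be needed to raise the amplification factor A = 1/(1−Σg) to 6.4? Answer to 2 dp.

0.21

Current total gain = 0.6386.
Target gain for A = 6.4: g* = 1 − 1/6.4 = 0.8438.
Additional gain needed = 0.8438 − 0.6386 = 0.21.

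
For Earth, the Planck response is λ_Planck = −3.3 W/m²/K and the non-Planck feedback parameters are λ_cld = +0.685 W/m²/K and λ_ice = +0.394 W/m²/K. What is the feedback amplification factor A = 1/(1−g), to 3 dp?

Convert to gains: g_cld = 0.685/3.3 = 0.2076; g_ice = 0.394/3.3 = 0.1194.
Total gain g = 0.327.
A = 1/(1 − 0.327) = 1.486.

1.486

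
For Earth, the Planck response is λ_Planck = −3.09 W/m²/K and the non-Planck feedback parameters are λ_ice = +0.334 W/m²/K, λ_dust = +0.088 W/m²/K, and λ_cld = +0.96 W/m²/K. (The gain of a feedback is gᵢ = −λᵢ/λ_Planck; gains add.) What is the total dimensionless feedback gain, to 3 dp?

0.447

Convert to gains: g_ice = 0.334/3.09 = 0.1081; g_dust = 0.088/3.09 = 0.02848; g_cld = 0.96/3.09 = 0.3107.
Total gain g = 0.44728.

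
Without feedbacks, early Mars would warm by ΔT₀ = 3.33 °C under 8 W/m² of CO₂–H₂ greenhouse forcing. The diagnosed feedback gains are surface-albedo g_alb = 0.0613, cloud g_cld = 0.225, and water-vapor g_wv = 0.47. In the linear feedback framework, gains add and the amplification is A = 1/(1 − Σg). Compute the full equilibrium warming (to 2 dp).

13.66 °C

Total gain g = 0.0613 + 0.225 + 0.47 = 0.7563.
Amplification A = 1/(1 − 0.7563) = 4.103.
ΔT = 3.33 × 4.103 = 13.66 °C.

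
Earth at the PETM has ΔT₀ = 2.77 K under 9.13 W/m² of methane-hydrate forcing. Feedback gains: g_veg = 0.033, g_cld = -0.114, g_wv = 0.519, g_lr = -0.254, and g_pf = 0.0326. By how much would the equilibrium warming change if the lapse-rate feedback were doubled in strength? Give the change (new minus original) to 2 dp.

Original: g = 0.2166, ΔT = 2.77/(1−0.2166) = 3.5359 K.
With doubled lapse-rate: g' = -0.0374, ΔT' = 2.77/(1+0.0374) = 2.6701 K.
Change = 2.6701 − 3.5359 = -0.87 K.

-0.87 K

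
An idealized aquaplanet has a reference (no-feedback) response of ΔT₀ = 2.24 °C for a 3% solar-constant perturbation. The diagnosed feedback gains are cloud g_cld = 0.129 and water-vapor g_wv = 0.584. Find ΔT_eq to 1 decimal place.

Total gain g = 0.129 + 0.584 = 0.713.
Amplification A = 1/(1 − 0.713) = 3.484.
ΔT = 2.24 × 3.484 = 7.8 °C.

7.8 °C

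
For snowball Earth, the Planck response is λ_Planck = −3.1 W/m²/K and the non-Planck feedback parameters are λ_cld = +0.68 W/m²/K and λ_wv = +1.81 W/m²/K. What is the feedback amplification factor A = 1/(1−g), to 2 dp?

Convert to gains: g_cld = 0.68/3.1 = 0.2194; g_wv = 1.81/3.1 = 0.5839.
Total gain g = 0.8033.
A = 1/(1 − 0.8033) = 5.08.

5.08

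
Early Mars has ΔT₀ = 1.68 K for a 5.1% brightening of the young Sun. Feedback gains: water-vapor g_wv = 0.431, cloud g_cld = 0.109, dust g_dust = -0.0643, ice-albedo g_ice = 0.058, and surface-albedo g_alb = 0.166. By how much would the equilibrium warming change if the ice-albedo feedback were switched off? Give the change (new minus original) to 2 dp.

-0.91 K

Original: g = 0.6997, ΔT = 1.68/(1−0.6997) = 5.5944 K.
Without ice-albedo: g' = 0.6417, ΔT' = 1.68/(1−0.6417) = 4.6888 K.
Change = 4.6888 − 5.5944 = -0.91 K.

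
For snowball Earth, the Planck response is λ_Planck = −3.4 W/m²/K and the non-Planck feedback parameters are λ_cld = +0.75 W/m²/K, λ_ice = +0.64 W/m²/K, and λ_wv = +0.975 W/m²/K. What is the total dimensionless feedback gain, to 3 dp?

Convert to gains: g_cld = 0.75/3.4 = 0.2206; g_ice = 0.64/3.4 = 0.1882; g_wv = 0.975/3.4 = 0.2868.
Total gain g = 0.6956.

0.696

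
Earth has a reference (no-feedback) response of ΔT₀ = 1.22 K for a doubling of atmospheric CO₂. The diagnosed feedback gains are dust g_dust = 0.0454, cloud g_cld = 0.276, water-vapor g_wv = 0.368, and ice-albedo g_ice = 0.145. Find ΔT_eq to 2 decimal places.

Total gain g = 0.0454 + 0.276 + 0.368 + 0.145 = 0.8344.
Amplification A = 1/(1 − 0.8344) = 6.039.
ΔT = 1.22 × 6.039 = 7.37 K.

7.37 K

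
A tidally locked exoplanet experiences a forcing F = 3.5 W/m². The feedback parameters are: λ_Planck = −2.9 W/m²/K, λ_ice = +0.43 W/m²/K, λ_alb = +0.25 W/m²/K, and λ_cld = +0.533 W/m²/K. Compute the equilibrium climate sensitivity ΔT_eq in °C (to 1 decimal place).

Net feedback parameter λ = (−2.9) + (+0.43) + (+0.25) + (+0.533) = -1.687 W/m²/K.
ΔT = −F/λ = −3.5/(-1.687) = 2.1 °C.

2.1 °C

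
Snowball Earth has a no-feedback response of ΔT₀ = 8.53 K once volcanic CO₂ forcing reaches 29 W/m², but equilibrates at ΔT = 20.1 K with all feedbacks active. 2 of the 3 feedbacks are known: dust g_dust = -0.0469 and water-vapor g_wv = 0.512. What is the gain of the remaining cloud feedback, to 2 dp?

Amplification A = ΔT/ΔT₀ = 20.1/8.53 = 2.356.
Total gain g = 1 − 1/A = 1 − 1/2.356 = 0.5756.
Known gains sum to -0.0469 + 0.512 = 0.4651.
g_cld = 0.5756 − 0.4651 = 0.11.

0.11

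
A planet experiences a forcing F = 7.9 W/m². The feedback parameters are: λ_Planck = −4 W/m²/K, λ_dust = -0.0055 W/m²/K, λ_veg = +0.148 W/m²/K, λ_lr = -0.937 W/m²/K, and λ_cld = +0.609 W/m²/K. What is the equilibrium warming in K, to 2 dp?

Net feedback parameter λ = (−4) + (-0.0055) + (+0.148) + (-0.937) + (+0.609) = -4.1855 W/m²/K.
ΔT = −F/λ = −7.9/(-4.1855) = 1.89 K.

1.89 K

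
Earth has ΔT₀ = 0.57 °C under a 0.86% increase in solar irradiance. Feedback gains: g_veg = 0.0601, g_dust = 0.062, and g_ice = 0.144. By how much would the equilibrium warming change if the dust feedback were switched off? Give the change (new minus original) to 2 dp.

Original: g = 0.2661, ΔT = 0.57/(1−0.2661) = 0.7767 °C.
Without dust: g' = 0.2041, ΔT' = 0.57/(1−0.2041) = 0.7162 °C.
Change = 0.7162 − 0.7767 = -0.06 °C.

-0.06 °C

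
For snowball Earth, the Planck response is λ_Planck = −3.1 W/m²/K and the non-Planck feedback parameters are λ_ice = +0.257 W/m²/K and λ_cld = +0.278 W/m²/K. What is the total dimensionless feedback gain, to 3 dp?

Convert to gains: g_ice = 0.257/3.1 = 0.0829; g_cld = 0.278/3.1 = 0.08968.
Total gain g = 0.17258.

0.173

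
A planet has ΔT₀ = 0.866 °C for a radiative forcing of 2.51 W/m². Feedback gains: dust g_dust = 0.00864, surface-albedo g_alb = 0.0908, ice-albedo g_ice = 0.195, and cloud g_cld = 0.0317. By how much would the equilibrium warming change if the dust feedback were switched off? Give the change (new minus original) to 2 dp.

Original: g = 0.32614, ΔT = 0.866/(1−0.32614) = 1.2851 °C.
Without dust: g' = 0.3175, ΔT' = 0.866/(1−0.3175) = 1.2689 °C.
Change = 1.2689 − 1.2851 = -0.02 °C.

-0.02 °C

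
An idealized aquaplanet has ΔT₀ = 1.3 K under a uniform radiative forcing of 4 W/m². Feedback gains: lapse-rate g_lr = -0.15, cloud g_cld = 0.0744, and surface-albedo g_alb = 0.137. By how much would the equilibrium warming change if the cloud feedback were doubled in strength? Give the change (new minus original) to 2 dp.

0.12 K

Original: g = 0.0614, ΔT = 1.3/(1−0.0614) = 1.3850 K.
With doubled cloud: g' = 0.1358, ΔT' = 1.3/(1−0.1358) = 1.5043 K.
Change = 1.5043 − 1.3850 = 0.12 K.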